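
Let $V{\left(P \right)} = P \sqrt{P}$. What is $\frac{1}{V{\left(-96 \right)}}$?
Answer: $\frac{i \sqrt{6}}{2304} \approx 0.0010631 i$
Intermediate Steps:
$V{\left(P \right)} = P^{\frac{3}{2}}$
$\frac{1}{V{\left(-96 \right)}} = \frac{1}{\left(-96\right)^{\frac{3}{2}}} = \frac{1}{\left(-384\right) i \sqrt{6}} = \frac{i \sqrt{6}}{2304}$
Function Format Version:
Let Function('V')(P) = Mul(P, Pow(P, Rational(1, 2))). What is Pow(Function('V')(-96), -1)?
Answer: Mul(Rational(1, 2304), I, Pow(6, Rational(1, 2))) ≈ Mul(0.0010631, I)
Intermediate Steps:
Function('V')(P) = Pow(P, Rational(3, 2))
Pow(Function('V')(-96), -1) = Pow(Pow(-96, Rational(3, 2)), -1) = Pow(Mul(-384, I, Pow(6, Rational(1, 2))), -1) = Mul(Rational(1, 2304), I, Pow(6, Rational(1, 2)))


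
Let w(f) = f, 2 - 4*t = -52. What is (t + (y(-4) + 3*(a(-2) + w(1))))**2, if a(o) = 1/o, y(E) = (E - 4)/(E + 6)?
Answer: 121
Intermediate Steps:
t = 27/2 (t = 1/2 - 1/4*(-52) = 1/2 + 13 = 27/2 ≈ 13.500)
y(E) = (-4 + E)/(6 + E)
a(o) = 1/o
(t + (y(-4) + 3*(a(-2) + w(1))))**2 = (27/2 + ((-4 - 4)/(6 - 4) + 3*(1/(-2) + 1)))**2 = (27/2 + (-8/2 + 3*(-1/2 + 1)))**2 = (27/2 + ((1/2)*(-8) + 3*(1/2)))**2 = (27/2 + (-4 + 3/2))**2 = (27/2 - 5/2)**2 = 11**2 = 121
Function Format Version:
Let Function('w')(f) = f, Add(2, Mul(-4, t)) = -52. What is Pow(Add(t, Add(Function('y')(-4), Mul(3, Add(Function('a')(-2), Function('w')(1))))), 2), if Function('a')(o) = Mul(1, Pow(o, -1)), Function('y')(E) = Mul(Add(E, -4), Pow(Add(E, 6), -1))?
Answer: 121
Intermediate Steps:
t = Rational(27, 2) (t = Add(Rational(1, 2), Mul(Rational(-1, 4), -52)) = Add(Rational(1, 2), 13) = Rational(27, 2) ≈ 13.500)
Function('y')(E) = Mul(Pow(Add(6, E), -1), Add(-4, E)) (Function('y')(E) = Mul(Add(-4, E), Pow(Add(6, E), -1)) = Mul(Pow(Add(6, E), -1), Add(-4, E)))
Function('a')(o) = Pow(o, -1)
Pow(Add(t, Add(Function('y')(-4), Mul(3, Add(Function('a')(-2), Function('w')(1))))), 2) = Pow(Add(Rational(27, 2), Add(Mul(Pow(Add(6, -4), -1), Add(-4, -4)), Mul(3, Add(Pow(-2, -1), 1)))), 2) = Pow(Add(Rational(27, 2), Add(Mul(Pow(2, -1), -8), Mul(3, Add(Rational(-1, 2), 1)))), 2) = Pow(Add(Rational(27, 2), Add(Mul(Rational(1, 2), -8), Mul(3, Rational(1, 2)))), 2) = Pow(Add(Rational(27, 2), Add(-4, Rational(3, 2))), 2) = Pow(Add(Rational(27, 2), Rational(-5, 2)), 2) = Pow(11, 2) = 121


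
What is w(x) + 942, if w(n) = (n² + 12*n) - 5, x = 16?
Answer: 1385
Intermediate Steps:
w(n) = -5 + n² + 12*n
w(x) + 942 = (-5 + 16² + 12*16) + 942 = (-5 + 256 + 192) + 942 = 443 + 942 = 1385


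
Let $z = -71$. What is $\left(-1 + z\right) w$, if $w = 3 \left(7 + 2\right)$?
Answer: $-1944$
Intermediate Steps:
$w = 27$ ($w = 3 \cdot 9 = 27$)
$\left(-1 + z\right) w = \left(-1 - 71\right) 27 = \left(-72\right) 27 = -1944$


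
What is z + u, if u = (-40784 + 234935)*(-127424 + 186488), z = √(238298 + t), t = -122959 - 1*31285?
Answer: 11467334664 + √84054 ≈ 1.1467e+10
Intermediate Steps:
t = -154244 (t = -122959 - 31285 = -154244)
z = √84054 (z = √(238298 - 154244) = √84054 ≈ 289.92)
u = 11467334664 (u = 194151*59064 = 11467334664)
z + u = √84054 + 11467334664 = 11467334664 + √84054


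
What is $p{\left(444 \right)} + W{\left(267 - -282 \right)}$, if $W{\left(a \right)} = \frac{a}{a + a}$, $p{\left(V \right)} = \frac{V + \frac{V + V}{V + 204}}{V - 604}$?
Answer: $- \frac{1973}{864} \approx -2.2836$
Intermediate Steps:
$p{\left(V \right)} = \frac{V + \frac{2 V}{204 + V}}{-604 + V}$
$W{\left(a \right)} = \frac{1}{2}$ ($W{\left(a \right)} = \frac{a}{2 a} = \frac{1}{2 a} a = \frac{1}{2}$)
$p{\left(444 \right)} + W{\left(267 - -282 \right)} = \frac{444 \left(206 + 444\right)}{-123216 + 444^{2} - 177600} + \frac{1}{2} = 444 \frac{1}{-123216 + 197136 - 177600} \cdot 650 + \frac{1}{2} = 444 \frac{1}{-103680} \cdot 650 + \frac{1}{2} = 444 \left(- \frac{1}{103680}\right) 650 + \frac{1}{2} = - \frac{2405}{864} + \frac{1}{2} = - \frac{1973}{864}$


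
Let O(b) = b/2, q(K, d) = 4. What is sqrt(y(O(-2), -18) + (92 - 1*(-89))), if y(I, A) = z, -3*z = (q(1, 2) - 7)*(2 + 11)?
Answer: sqrt(194) ≈ 13.928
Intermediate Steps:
O(b) = b/2 (O(b) = b*(1/2) = b/2)
z = 13 (z = -(4 - 7)*(2 + 11)/3 = -(-1)*13 = -1/3*(-39) = 13)
y(I, A) = 13
sqrt(y(O(-2), -18) + (92 - 1*(-89))) = sqrt(13 + (92 - 1*(-89))) = sqrt(13 + (92 + 89)) = sqrt(13 + 181) = sqrt(194)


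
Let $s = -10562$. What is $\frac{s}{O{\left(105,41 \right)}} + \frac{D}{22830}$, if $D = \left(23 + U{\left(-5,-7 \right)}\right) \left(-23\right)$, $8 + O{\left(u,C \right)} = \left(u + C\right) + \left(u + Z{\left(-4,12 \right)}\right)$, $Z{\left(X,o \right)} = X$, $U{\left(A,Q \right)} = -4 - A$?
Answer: $- \frac{40210398}{909395} \approx -44.217$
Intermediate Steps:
$O{\left(u,C \right)} = -12 + C + 2 u$ ($O{\left(u,C \right)} = -8 + \left(\left(u + C\right) + \left(u - 4\right)\right) = -8 + \left(\left(C + u\right) + \left(-4 + u\right)\right) = -8 + \left(-4 + C + 2 u\right) = -12 + C + 2 u$)
$D = -552$ ($D = \left(23 - -1\right) \left(-23\right) = \left(23 + \left(-4 + 5\right)\right) \left(-23\right) = \left(23 + 1\right) \left(-23\right) = 24 \left(-23\right) = -552$)
$\frac{s}{O{\left(105,41 \right)}} + \frac{D}{22830} = - \frac{10562}{-12 + 41 + 2 \cdot 105} - \frac{552}{22830} = - \frac{10562}{-12 + 41 + 210} - \frac{92}{3805} = - \frac{10562}{239} - \frac{92}{3805} = - \frac{40210398}{909395}$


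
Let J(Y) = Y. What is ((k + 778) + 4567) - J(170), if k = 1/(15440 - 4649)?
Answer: 55843426/10791 ≈ 5175.0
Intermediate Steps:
k = 1/10791 ≈ 9.2670e-5
((k + 778) + 4567) - J(170) = ((1/10791 + 778) + 4567) - 1*170 = (8395399/10791 + 4567) - 170 = 57677896/10791 - 170 = 55843426/10791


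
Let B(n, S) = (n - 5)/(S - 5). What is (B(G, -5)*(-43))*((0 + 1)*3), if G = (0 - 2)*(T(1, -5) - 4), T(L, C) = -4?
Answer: 1419/10 ≈ 141.90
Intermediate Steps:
G = 16 (G = (0 - 2)*(-4 - 4) = -2*(-8) = 16)
B(n, S) = (-5 + n)/(-5 + S)
(B(G, -5)*(-43))*((0 + 1)*3) = (((-5 + 16)/(-5 - 5))*(-43))*((0 + 1)*3) = ((11/(-10))*(-43))*(1*3) = (-⅒*11*(-43))*3 = -11/10*(-43)*3 = (473/10)*3 = 1419/10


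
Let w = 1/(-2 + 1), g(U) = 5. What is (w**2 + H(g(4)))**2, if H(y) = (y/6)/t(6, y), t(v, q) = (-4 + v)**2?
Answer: 841/576 ≈ 1.4601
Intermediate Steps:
w = -1 (w = 1/(-1) = -1)
H(y) = y/24 (H(y) = (y/6)/((-4 + 6)**2) = (y*(1/6))/(2**2) = (y/6)/4 = (y/6)*(1/4) = y/24)
(w**2 + H(g(4)))**2 = ((-1)**2 + (1/24)*5)**2 = (1 + 5/24)**2 = (29/24)**2 = 841/576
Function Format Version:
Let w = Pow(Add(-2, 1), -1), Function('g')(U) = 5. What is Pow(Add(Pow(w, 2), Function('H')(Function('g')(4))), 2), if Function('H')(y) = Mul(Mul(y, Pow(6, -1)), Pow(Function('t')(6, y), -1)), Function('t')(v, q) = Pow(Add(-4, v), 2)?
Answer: Rational(841, 576) ≈ 1.4601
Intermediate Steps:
w = -1 (w = Pow(-1, -1) = -1)
Function('H')(y) = Mul(Rational(1, 24), y) (Function('H')(y) = Mul(Mul(y, Pow(6, -1)), Pow(Pow(Add(-4, 6), 2), -1)) = Mul(Mul(y, Rational(1, 6)), Pow(Pow(2, 2), -1)) = Mul(Mul(Rational(1, 6), y), Pow(4, -1)) = Mul(Mul(Rational(1, 6), y), Rational(1, 4)) = Mul(Rational(1, 24), y))
Pow(Add(Pow(w, 2), Function('H')(Function('g')(4))), 2) = Pow(Add(Pow(-1, 2), Mul(Rational(1, 24), 5)), 2) = Pow(Add(1, Rational(5, 24)), 2) = Pow(Rational(29, 24), 2) = Rational(841, 576)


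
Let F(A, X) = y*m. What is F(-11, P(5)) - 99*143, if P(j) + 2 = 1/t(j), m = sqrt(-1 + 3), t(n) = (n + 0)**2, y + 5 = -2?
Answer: -14157 - 7*sqrt(2) ≈ -14167.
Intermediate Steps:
y = -7 (y = -5 - 2 = -7)
t(n) = n**2
m = sqrt(2) ≈ 1.4142
P(j) = -2 + j**(-2) (P(j) = -2 + 1/(j**2) = -2 + j**(-2))
F(A, X) = -7*sqrt(2)
F(-11, P(5)) - 99*143 = -7*sqrt(2) - 99*143 = -7*sqrt(2) - 14157 = -14157 - 7*sqrt(2)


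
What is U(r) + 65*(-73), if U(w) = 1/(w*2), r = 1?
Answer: -9489/2 ≈ -4744.5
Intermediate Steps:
U(w) = 1/(2*w) (U(w) = (1/2)/w = 1/(2*w))
U(r) + 65*(-73) = (1/2)/1 + 65*(-73) = (1/2)*1 - 4745 = 1/2 - 4745 = -9489/2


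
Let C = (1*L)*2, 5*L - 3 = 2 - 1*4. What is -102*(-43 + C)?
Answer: 21726/5 ≈ 4345.2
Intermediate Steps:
L = ⅕ (L = ⅗ + (2 - 1*4)/5 = ⅗ + (2 - 4)/5 = ⅗ + (⅕)*(-2) = ⅗ - ⅖ = ⅕ ≈ 0.20000)
C = ⅖ (C = (1*(⅕))*2 = (⅕)*2 = ⅖ ≈ 0.40000)
-102*(-43 + C) = -102*(-43 + ⅖) = -102*(-213/5) = 21726/5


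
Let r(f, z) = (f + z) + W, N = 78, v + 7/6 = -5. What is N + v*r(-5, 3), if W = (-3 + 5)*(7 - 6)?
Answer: 78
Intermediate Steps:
v = -37/6 (v = -7/6 - 5 = -37/6 ≈ -6.1667)
W = 2 (W = 2*1 = 2)
r(f, z) = 2 + f + z (r(f, z) = (f + z) + 2 = 2 + f + z)
N + v*r(-5, 3) = 78 - 37*(2 - 5 + 3)/6 = 78 - 37/6*0 = 78 + 0 = 78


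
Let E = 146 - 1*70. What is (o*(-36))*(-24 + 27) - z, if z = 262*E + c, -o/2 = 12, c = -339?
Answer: -16981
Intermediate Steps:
E = 76 (E = 146 - 70 = 76)
o = -24 (o = -2*12 = -24)
z = 19573 (z = 262*76 - 339 = 19912 - 339 = 19573)
(o*(-36))*(-24 + 27) - z = (-24*(-36))*(-24 + 27) - 1*19573 = 864*3 - 19573 = 2592 - 19573 = -16981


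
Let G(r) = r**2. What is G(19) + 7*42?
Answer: 655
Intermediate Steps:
G(19) + 7*42 = 19**2 + 7*42 = 361 + 294 = 655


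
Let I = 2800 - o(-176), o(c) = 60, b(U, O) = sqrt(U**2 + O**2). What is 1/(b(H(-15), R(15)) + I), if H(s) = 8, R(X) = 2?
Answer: 685/1876883 - sqrt(17)/3753766 ≈ 0.00036387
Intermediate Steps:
b(U, O) = sqrt(O**2 + U**2)
I = 2740 (I = 2800 - 1*60 = 2800 - 60 = 2740)
1/(b(H(-15), R(15)) + I) = 1/(sqrt(2**2 + 8**2) + 2740) = 1/(sqrt(4 + 64) + 2740) = 1/(sqrt(68) + 2740) = 1/(2*sqrt(17) + 2740) = 1/(2740 + 2*sqrt(17))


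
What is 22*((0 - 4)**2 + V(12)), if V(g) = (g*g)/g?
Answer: 616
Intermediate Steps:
V(g) = g (V(g) = g**2/g = g)
22*((0 - 4)**2 + V(12)) = 22*((0 - 4)**2 + 12) = 22*((-4)**2 + 12) = 22*(16 + 12) = 22*28 = 616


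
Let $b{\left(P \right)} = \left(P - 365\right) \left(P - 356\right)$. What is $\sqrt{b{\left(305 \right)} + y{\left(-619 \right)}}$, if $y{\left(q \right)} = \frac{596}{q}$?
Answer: $\frac{2 \sqrt{293025934}}{619} \approx 55.309$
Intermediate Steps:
$b{\left(P \right)} = \left(-365 + P\right) \left(-356 + P\right)$
$\sqrt{b{\left(305 \right)} + y{\left(-619 \right)}} = \sqrt{\left(129940 + 305^{2} - 219905\right) + \frac{596}{-619}} = \sqrt{\left(129940 + 93025 - 219905\right) + 596 \left(- \frac{1}{619}\right)} = \sqrt{3060 - \frac{596}{619}} = \sqrt{\frac{1893544}{619}} = \frac{2 \sqrt{293025934}}{619}$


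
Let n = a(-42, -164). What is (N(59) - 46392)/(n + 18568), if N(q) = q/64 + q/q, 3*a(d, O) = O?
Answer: -1781379/710912 ≈ -2.5058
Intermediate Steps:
a(d, O) = O/3
n = -164/3 (n = (⅓)*(-164) = -164/3 ≈ -54.667)
N(q) = 1 + q/64 (N(q) = q*(1/64) + 1 = q/64 + 1 = 1 + q/64)
(N(59) - 46392)/(n + 18568) = ((1 + (1/64)*59) - 46392)/(-164/3 + 18568) = ((1 + 59/64) - 46392)/(55540/3) = (123/64 - 46392)*(3/55540) = -2968965/64*3/55540 = -1781379/710912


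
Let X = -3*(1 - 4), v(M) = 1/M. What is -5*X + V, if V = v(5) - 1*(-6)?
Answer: -194/5 ≈ -38.800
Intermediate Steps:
X = 9 (X = -3*(-3) = 9)
V = 31/5 (V = 1/5 - 1*(-6) = ⅕ + 6 = 31/5 ≈ 6.2000)
-5*X + V = -5*9 + 31/5 = -45 + 31/5 = -194/5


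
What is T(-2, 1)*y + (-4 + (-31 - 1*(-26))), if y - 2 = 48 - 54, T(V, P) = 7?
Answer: -37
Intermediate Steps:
y = -4 (y = 2 + (48 - 54) = 2 - 6 = -4)
T(-2, 1)*y + (-4 + (-31 - 1*(-26))) = 7*(-4) + (-4 + (-31 - 1*(-26))) = -28 + (-4 + (-31 + 26)) = -28 + (-4 - 5) = -28 - 9 = -37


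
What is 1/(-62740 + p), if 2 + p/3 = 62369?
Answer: 1/124361 ≈ 8.0411e-6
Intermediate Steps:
p = 187101 (p = -6 + 3*62369 = -6 + 187107 = 187101)
1/(-62740 + p) = 1/(-62740 + 187101) = 1/124361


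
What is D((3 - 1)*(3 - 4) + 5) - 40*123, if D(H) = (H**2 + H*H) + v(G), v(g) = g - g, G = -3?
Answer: -4902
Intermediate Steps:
v(g) = 0
D(H) = 2*H**2 (D(H) = (H**2 + H*H) + 0 = (H**2 + H**2) + 0 = 2*H**2 + 0 = 2*H**2)
D((3 - 1)*(3 - 4) + 5) - 40*123 = 2*((3 - 1)*(3 - 4) + 5)**2 - 40*123 = 2*(2*(-1) + 5)**2 - 4920 = 2*(-2 + 5)**2 - 4920 = 2*3**2 - 4920 = 2*9 - 4920 = 18 - 4920 = -4902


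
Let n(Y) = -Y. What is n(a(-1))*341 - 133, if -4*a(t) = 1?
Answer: -191/4 ≈ -47.750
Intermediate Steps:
a(t) = -¼ (a(t) = -¼*1 = -¼)
n(a(-1))*341 - 133 = -1*(-¼)*341 - 133 = (¼)*341 - 133 = 341/4 - 133 = -191/4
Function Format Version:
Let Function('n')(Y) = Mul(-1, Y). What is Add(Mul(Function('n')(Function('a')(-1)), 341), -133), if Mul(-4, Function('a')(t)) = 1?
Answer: Rational(-191, 4) ≈ -47.750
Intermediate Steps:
Function('a')(t) = Rational(-1, 4) (Function('a')(t) = Mul(Rational(-1, 4), 1) = Rational(-1, 4))
Add(Mul(Function('n')(Function('a')(-1)), 341), -133) = Add(Mul(Mul(-1, Rational(-1, 4)), 341), -133) = Add(Mul(Rational(1, 4), 341), -133) = Add(Rational(341, 4), -133) = Rational(-191, 4)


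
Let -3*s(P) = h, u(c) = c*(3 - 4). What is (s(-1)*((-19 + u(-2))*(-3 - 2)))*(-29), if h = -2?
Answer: -4930/3 ≈ -1643.3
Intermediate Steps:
u(c) = -c (u(c) = c*(-1) = -c)
s(P) = ⅔ (s(P) = -⅓*(-2) = ⅔)
(s(-1)*((-19 + u(-2))*(-3 - 2)))*(-29) = (2*((-19 - 1*(-2))*(-3 - 2))/3)*(-29) = (2*((-19 + 2)*(-5))/3)*(-29) = (2*(-17*(-5))/3)*(-29) = ((⅔)*85)*(-29) = (170/3)*(-29) = -4930/3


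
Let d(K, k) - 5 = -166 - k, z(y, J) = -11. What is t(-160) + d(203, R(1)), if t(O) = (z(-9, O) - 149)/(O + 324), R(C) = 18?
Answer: -7379/41 ≈ -179.98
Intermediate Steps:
d(K, k) = -161 - k (d(K, k) = 5 + (-166 - k) = -161 - k)
t(O) = -160/(324 + O) (t(O) = (-11 - 149)/(O + 324) = -160/(324 + O))
t(-160) + d(203, R(1)) = -160/(324 - 160) + (-161 - 1*18) = -160/164 + (-161 - 18) = -160*1/164 - 179 = -40/41 - 179 = -7379/41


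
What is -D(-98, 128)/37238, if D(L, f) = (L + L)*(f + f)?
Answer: 25088/18619 ≈ 1.3474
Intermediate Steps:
D(L, f) = 4*L*f (D(L, f) = (2*L)*(2*f) = 4*L*f)
-D(-98, 128)/37238 = -4*(-98)*128/37238 = -(-50176)/37238 = -1*(-25088/18619) = 25088/18619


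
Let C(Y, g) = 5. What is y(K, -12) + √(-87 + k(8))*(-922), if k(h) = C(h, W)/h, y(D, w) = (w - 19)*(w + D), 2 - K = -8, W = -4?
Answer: 62 - 461*I*√1382/2 ≈ 62.0 - 8568.9*I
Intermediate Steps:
K = 10 (K = 2 - 1*(-8) = 2 + 8 = 10)
y(D, w) = (-19 + w)*(D + w)
k(h) = 5/h
y(K, -12) + √(-87 + k(8))*(-922) = ((-12)² - 19*10 - 19*(-12) + 10*(-12)) + √(-87 + 5/8)*(-922) = (144 - 190 + 228 - 120) + √(-87 + 5*(⅛))*(-922) = 62 + √(-87 + 5/8)*(-922) = 62 + √(-691/8)*(-922) = 62 + (I*√1382/4)*(-922) = 62 - 461*I*√1382/2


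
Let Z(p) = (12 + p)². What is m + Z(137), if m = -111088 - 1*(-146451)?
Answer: 57564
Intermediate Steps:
m = 35363 (m = -111088 + 146451 = 35363)
m + Z(137) = 35363 + (12 + 137)² = 35363 + 149² = 35363 + 22201 = 57564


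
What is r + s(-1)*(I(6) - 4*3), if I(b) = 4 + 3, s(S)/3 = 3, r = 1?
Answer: -44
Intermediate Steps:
s(S) = 9 (s(S) = 3*3 = 9)
I(b) = 7
r + s(-1)*(I(6) - 4*3) = 1 + 9*(7 - 4*3) = 1 + 9*(7 - 12) = 1 + 9*(-5) = 1 - 45 = -44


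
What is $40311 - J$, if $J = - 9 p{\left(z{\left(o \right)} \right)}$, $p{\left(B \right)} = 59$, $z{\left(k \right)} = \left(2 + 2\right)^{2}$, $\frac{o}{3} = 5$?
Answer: $40842$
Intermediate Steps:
$o = 15$ ($o = 3 \cdot 5 = 15$)
$z{\left(k \right)} = 16$ ($z{\left(k \right)} = 4^{2} = 16$)
$J = -531$ ($J = \left(-9\right) 59 = -531$)
$40311 - J = 40311 - -531 = 40311 + 531 = 40842$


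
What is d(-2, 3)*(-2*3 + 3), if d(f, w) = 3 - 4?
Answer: 3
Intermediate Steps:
d(f, w) = -1
d(-2, 3)*(-2*3 + 3) = -(-2*3 + 3) = -(-6 + 3) = -1*(-3) = 3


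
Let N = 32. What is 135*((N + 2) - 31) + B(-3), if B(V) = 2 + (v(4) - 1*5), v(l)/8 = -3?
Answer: 378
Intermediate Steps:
v(l) = -24 (v(l) = 8*(-3) = -24)
B(V) = -27 (B(V) = 2 + (-24 - 1*5) = 2 + (-24 - 5) = 2 - 29 = -27)
135*((N + 2) - 31) + B(-3) = 135*((32 + 2) - 31) - 27 = 135*(34 - 31) - 27 = 135*3 - 27 = 405 - 27 = 378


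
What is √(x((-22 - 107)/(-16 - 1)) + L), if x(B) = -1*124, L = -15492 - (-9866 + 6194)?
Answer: 2*I*√2986 ≈ 109.29*I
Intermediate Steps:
L = -11820 (L = -15492 - 1*(-3672) = -15492 + 3672 = -11820)
x(B) = -124
√(x((-22 - 107)/(-16 - 1)) + L) = √(-124 - 11820) = √(-11944) = 2*I*√2986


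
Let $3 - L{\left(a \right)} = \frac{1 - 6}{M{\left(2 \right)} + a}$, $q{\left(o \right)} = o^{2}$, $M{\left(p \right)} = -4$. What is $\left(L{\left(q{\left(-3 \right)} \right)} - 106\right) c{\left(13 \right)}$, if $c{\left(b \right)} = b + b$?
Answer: $-2652$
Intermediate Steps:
$c{\left(b \right)} = 2 b$
$L{\left(a \right)} = 3 + \frac{5}{-4 + a}$ ($L{\left(a \right)} = 3 - \frac{1 - 6}{-4 + a} = 3 - - \frac{5}{-4 + a} = 3 + \frac{5}{-4 + a}$)
$\left(L{\left(q{\left(-3 \right)} \right)} - 106\right) c{\left(13 \right)} = \left(\frac{-7 + 3 \left(-3\right)^{2}}{-4 + \left(-3\right)^{2}} - 106\right) 2 \cdot 13 = \left(\frac{-7 + 3 \cdot 9}{-4 + 9} - 106\right) 26 = \left(\frac{-7 + 27}{5} - 106\right) 26 = \left(\frac{1}{5} \cdot 20 - 106\right) 26 = \left(4 - 106\right) 26 = \left(-102\right) 26 = -2652$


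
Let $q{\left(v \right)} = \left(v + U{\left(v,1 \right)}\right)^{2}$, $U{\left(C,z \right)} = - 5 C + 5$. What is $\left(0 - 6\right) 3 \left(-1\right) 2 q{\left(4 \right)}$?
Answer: $4356$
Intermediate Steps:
$U{\left(C,z \right)} = 5 - 5 C$
$q{\left(v \right)} = \left(5 - 4 v\right)^{2}$ ($q{\left(v \right)} = \left(v - \left(-5 + 5 v\right)\right)^{2} = \left(5 - 4 v\right)^{2}$)
$\left(0 - 6\right) 3 \left(-1\right) 2 q{\left(4 \right)} = \left(0 - 6\right) 3 \left(-1\right) 2 \left(-5 + 4 \cdot 4\right)^{2} = - 6 \left(\left(-3\right) 2\right) \left(-5 + 16\right)^{2} = \left(-6\right) \left(-6\right) 11^{2} = 36 \cdot 121 = 4356$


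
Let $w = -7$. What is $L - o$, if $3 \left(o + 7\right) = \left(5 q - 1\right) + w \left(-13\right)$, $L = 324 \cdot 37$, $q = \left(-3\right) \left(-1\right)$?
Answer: $11960$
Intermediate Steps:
$q = 3$
$L = 11988$
$o = 28$ ($o = -7 + \frac{\left(5 \cdot 3 - 1\right) - -91}{3} = -7 + \frac{\left(15 - 1\right) + 91}{3} = -7 + \frac{14 + 91}{3} = -7 + \frac{1}{3} \cdot 105 = -7 + 35 = 28$)
$L - o = 11988 - 28 = 11960$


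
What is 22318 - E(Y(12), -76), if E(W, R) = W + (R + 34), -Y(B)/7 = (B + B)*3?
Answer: 22864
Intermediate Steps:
Y(B) = -42*B (Y(B) = -7*(B + B)*3 = -7*2*B*3 = -42*B)
E(W, R) = 34 + R + W (E(W, R) = W + (34 + R) = 34 + R + W)
22318 - E(Y(12), -76) = 22318 - (34 - 76 - 42*12) = 22318 - (34 - 76 - 504) = 22318 - 1*(-546) = 22318 + 546 = 22864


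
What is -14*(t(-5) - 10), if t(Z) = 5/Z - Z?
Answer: 84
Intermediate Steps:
t(Z) = -Z + 5/Z
-14*(t(-5) - 10) = -14*((-1*(-5) + 5/(-5)) - 10) = -14*((5 + 5*(-⅕)) - 10) = -14*((5 - 1) - 10) = -14*(4 - 10) = -14*(-6) = 84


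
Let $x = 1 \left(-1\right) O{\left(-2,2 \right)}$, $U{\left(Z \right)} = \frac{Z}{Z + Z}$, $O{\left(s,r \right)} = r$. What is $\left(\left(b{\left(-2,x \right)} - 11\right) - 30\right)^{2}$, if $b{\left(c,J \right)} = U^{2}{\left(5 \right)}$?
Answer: $\frac{26569}{16} \approx 1660.6$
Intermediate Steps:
$U{\left(Z \right)} = \frac{1}{2}$ ($U{\left(Z \right)} = \frac{Z}{2 Z} = \frac{1}{2 Z} Z = \frac{1}{2}$)
$x = -2$ ($x = 1 \left(-1\right) 2 = \left(-1\right) 2 = -2$)
$b{\left(c,J \right)} = \frac{1}{4}$ ($b{\left(c,J \right)} = \left(\frac{1}{2}\right)^{2} = \frac{1}{4}$)
$\left(\left(b{\left(-2,x \right)} - 11\right) - 30\right)^{2} = \left(\left(\frac{1}{4} - 11\right) - 30\right)^{2} = \left(- \frac{43}{4} - 30\right)^{2} = \left(- \frac{163}{4}\right)^{2} = \frac{26569}{16}$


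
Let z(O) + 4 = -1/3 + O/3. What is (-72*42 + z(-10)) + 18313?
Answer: 45844/3 ≈ 15281.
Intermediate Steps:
z(O) = -13/3 + O/3 (z(O) = -4 + (-1/3 + O/3) = -13/3 + O/3)
(-72*42 + z(-10)) + 18313 = (-72*42 + (-13/3 + (1/3)*(-10))) + 18313 = (-3024 + (-13/3 - 10/3)) + 18313 = (-3024 - 23/3) + 18313 = -9095/3 + 18313 = 45844/3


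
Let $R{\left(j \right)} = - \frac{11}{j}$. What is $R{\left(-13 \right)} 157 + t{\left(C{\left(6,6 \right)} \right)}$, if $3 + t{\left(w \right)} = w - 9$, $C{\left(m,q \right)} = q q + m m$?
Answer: $\frac{2507}{13} \approx 192.85$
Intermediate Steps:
$C{\left(m,q \right)} = m^{2} + q^{2}$ ($C{\left(m,q \right)} = q^{2} + m^{2} = m^{2} + q^{2}$)
$t{\left(w \right)} = -12 + w$ ($t{\left(w \right)} = -3 + \left(w - 9\right) = -3 + \left(-9 + w\right) = -12 + w$)
$R{\left(-13 \right)} 157 + t{\left(C{\left(6,6 \right)} \right)} = - \frac{11}{-13} \cdot 157 + \left(-12 + \left(6^{2} + 6^{2}\right)\right) = \left(-11\right) \left(- \frac{1}{13}\right) 157 + \left(-12 + \left(36 + 36\right)\right) = \frac{11}{13} \cdot 157 + \left(-12 + 72\right) = \frac{1727}{13} + 60 = \frac{2507}{13}$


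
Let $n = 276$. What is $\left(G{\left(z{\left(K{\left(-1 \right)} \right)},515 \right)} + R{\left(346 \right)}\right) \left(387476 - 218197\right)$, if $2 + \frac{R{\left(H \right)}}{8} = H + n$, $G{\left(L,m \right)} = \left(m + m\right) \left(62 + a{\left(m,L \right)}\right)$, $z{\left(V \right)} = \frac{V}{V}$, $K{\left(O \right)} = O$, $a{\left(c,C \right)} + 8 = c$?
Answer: $100048967370$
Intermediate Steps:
$a{\left(c,C \right)} = -8 + c$
$z{\left(V \right)} = 1$
$G{\left(L,m \right)} = 2 m \left(54 + m\right)$ ($G{\left(L,m \right)} = \left(m + m\right) \left(62 + \left(-8 + m\right)\right) = 2 m \left(54 + m\right)$)
$R{\left(H \right)} = 2192 + 8 H$ ($R{\left(H \right)} = -16 + 8 \left(H + 276\right) = -16 + 8 \left(276 + H\right) = -16 + \left(2208 + 8 H\right) = 2192 + 8 H$)
$\left(G{\left(z{\left(K{\left(-1 \right)} \right)},515 \right)} + R{\left(346 \right)}\right) \left(387476 - 218197\right) = \left(2 \cdot 515 \left(54 + 515\right) + \left(2192 + 8 \cdot 346\right)\right) \left(387476 - 218197\right) = \left(2 \cdot 515 \cdot 569 + \left(2192 + 2768\right)\right) 169279 = \left(586070 + 4960\right) 169279 = 591030 \cdot 169279 = 100048967370$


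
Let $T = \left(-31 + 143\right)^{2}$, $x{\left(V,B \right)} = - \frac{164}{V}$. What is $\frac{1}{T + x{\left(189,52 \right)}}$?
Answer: $\frac{189}{2370652} \approx 7.9725 \cdot 10^{-5}$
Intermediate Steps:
$T = 12544$ ($T = 112^{2} = 12544$)
$\frac{1}{T + x{\left(189,52 \right)}} = \frac{1}{12544 - \frac{164}{189}} = \frac{1}{\frac{2370652}{189}} = \frac{189}{2370652}$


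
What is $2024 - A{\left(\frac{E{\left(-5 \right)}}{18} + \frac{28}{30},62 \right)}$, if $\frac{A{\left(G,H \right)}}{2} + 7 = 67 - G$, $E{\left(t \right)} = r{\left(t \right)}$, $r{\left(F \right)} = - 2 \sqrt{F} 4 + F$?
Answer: $\frac{85739}{45} - \frac{8 i \sqrt{5}}{9} \approx 1905.3 - 1.9876 i$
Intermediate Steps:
$r{\left(F \right)} = F - 8 \sqrt{F}$ ($r{\left(F \right)} = - 8 \sqrt{F} + F = F - 8 \sqrt{F}$)
$E{\left(t \right)} = t - 8 \sqrt{t}$
$A{\left(G,H \right)} = 120 - 2 G$ ($A{\left(G,H \right)} = -14 + 2 \left(67 - G\right) = -14 - \left(-134 + 2 G\right) = 120 - 2 G$)
$2024 - A{\left(\frac{E{\left(-5 \right)}}{18} + \frac{28}{30},62 \right)} = 2024 - \left(120 - 2 \left(\frac{-5 - 8 \sqrt{-5}}{18} + \frac{28}{30}\right)\right) = 2024 - \left(120 - 2 \left(\left(-5 - 8 i \sqrt{5}\right) \frac{1}{18} + 28 \cdot \frac{1}{30}\right)\right) = 2024 - \left(120 - 2 \left(\left(-5 - 8 i \sqrt{5}\right) \frac{1}{18} + \frac{14}{15}\right)\right) = 2024 - \left(120 - 2 \left(\left(- \frac{5}{18} - \frac{4 i \sqrt{5}}{9}\right) + \frac{14}{15}\right)\right) = 2024 - \left(120 - 2 \left(\frac{59}{90} - \frac{4 i \sqrt{5}}{9}\right)\right) = 2024 - \left(120 - \left(\frac{59}{45} - \frac{8 i \sqrt{5}}{9}\right)\right) = 2024 - \left(\frac{5341}{45} + \frac{8 i \sqrt{5}}{9}\right) = \frac{85739}{45} - \frac{8 i \sqrt{5}}{9}$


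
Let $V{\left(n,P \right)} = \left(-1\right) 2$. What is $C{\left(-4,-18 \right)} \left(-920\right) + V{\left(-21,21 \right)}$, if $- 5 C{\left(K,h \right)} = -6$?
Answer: $-1106$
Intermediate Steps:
$V{\left(n,P \right)} = -2$
$C{\left(K,h \right)} = \frac{6}{5}$ ($C{\left(K,h \right)} = \left(- \frac{1}{5}\right) \left(-6\right) = \frac{6}{5}$)
$C{\left(-4,-18 \right)} \left(-920\right) + V{\left(-21,21 \right)} = \frac{6}{5} \left(-920\right) - 2 = -1104 - 2 = -1106$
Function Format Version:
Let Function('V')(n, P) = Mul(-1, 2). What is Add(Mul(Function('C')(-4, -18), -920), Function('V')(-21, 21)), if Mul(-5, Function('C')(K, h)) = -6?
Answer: -1106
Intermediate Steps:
Function('V')(n, P) = -2
Function('C')(K, h) = Rational(6, 5) (Function('C')(K, h) = Mul(Rational(-1, 5), -6) = Rational(6, 5))
Add(Mul(Function('C')(-4, -18), -920), Function('V')(-21, 21)) = Add(Mul(Rational(6, 5), -920), -2) = Add(-1104, -2) = -1106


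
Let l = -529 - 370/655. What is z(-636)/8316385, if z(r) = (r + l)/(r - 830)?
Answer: 152689/1597128473710 ≈ 9.5602e-8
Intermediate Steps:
l = -69373/131 (l = -529 - 370/655 = -529 - 1*74/131 = -529 - 74/131 = -69373/131 ≈ -529.56)
z(r) = (-69373/131 + r)/(-830 + r) (z(r) = (r - 69373/131)/(r - 830) = (-69373/131 + r)/(-830 + r))
z(-636)/8316385 = ((-69373/131 - 636)/(-830 - 636))/8316385 = (-152689/131/(-1466))*(1/8316385) = -1/1466*(-152689/131)*(1/8316385) = (152689/192046)*(1/8316385) = 152689/1597128473710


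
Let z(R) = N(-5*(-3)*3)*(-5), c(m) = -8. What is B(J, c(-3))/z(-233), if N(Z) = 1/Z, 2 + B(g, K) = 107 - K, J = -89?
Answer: -1017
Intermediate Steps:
B(g, K) = 105 - K (B(g, K) = -2 + (107 - K) = 105 - K)
z(R) = -1/9 (z(R) = -5/(-5*(-3)*3) = -5/(15*3) = -5/45 = (1/45)*(-5) = -1/9)
B(J, c(-3))/z(-233) = (105 - 1*(-8))/(-1/9) = (105 + 8)*(-9) = 113*(-9) = -1017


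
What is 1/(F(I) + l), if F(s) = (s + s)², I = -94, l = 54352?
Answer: 1/89696 ≈ 1.1149e-5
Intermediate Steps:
F(s) = 4*s² (F(s) = (2*s)² = 4*s²)
1/(F(I) + l) = 1/(4*(-94)² + 54352) = 1/(4*8836 + 54352) = 1/(35344 + 54352) = 1/89696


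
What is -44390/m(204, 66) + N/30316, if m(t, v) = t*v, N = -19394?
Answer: -1659967/421668 ≈ -3.9367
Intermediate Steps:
-44390/m(204, 66) + N/30316 = -44390/(204*66) - 19394/30316 = -44390/13464 - 19394*1/30316 = -44390*1/13464 - 9697/15158 = -22195/6732 - 9697/15158 = -1659967/421668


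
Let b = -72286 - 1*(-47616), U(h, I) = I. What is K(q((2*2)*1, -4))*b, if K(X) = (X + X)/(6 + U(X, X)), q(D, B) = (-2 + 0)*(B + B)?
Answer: -394720/11 ≈ -35884.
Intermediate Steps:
q(D, B) = -4*B
b = -24670 (b = -72286 + 47616 = -24670)
K(X) = 2*X/(6 + X) (K(X) = (X + X)/(6 + X) = (2*X)/(6 + X) = 2*X/(6 + X))
K(q((2*2)*1, -4))*b = (2*(-4*(-4))/(6 - 4*(-4)))*(-24670) = (2*16/(6 + 16))*(-24670) = (2*16/22)*(-24670) = (2*16*(1/22))*(-24670) = (16/11)*(-24670) = -394720/11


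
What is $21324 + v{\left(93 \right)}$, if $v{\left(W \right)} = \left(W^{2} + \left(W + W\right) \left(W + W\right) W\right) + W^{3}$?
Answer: $4051758$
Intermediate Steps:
$v{\left(W \right)} = W^{2} + 5 W^{3}$ ($v{\left(W \right)} = \left(W^{2} + 2 W 2 W W\right) + W^{3} = \left(W^{2} + 4 W^{2} W\right) + W^{3} = \left(W^{2} + 4 W^{3}\right) + W^{3} = W^{2} + 5 W^{3}$)
$21324 + v{\left(93 \right)} = 21324 + 93^{2} \left(1 + 5 \cdot 93\right) = 21324 + 8649 \left(1 + 465\right) = 21324 + 8649 \cdot 466 = 21324 + 4030434 = 4051758$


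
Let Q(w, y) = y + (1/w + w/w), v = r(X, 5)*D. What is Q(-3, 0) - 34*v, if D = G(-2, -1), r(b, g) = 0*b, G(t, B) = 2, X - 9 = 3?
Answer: ⅔ ≈ 0.66667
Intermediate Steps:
X = 12 (X = 9 + 3 = 12)
r(b, g) = 0
D = 2
v = 0 (v = 0*2 = 0)
Q(w, y) = 1 + y + 1/w (Q(w, y) = y + (1/w + 1) = y + (1 + 1/w) = 1 + y + 1/w)
Q(-3, 0) - 34*v = (1 + 0 + 1/(-3)) - 34*0 = (1 + 0 - ⅓) + 0 = ⅔ + 0 = ⅔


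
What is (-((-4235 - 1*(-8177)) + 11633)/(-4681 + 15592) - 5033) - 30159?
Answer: -383995487/10911 ≈ -35193.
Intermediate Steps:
(-((-4235 - 1*(-8177)) + 11633)/(-4681 + 15592) - 5033) - 30159 = (-((-4235 + 8177) + 11633)/10911 - 5033) - 30159 = (-(3942 + 11633)/10911 - 5033) - 30159 = (-15575/10911 - 5033) - 30159 = -54930638/10911 - 30159 = -383995487/10911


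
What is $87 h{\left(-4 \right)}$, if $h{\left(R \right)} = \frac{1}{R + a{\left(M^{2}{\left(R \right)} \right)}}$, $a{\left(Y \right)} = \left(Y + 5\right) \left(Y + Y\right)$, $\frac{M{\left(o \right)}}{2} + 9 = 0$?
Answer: $\frac{87}{213188} \approx 0.00040809$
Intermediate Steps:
$M{\left(o \right)} = -18$ ($M{\left(o \right)} = -18 + 2 \cdot 0 = -18 + 0 = -18$)
$a{\left(Y \right)} = 2 Y \left(5 + Y\right)$ ($a{\left(Y \right)} = \left(5 + Y\right) 2 Y = 2 Y \left(5 + Y\right)$)
$h{\left(R \right)} = \frac{1}{213192 + R}$ ($h{\left(R \right)} = \frac{1}{R + 2 \left(-18\right)^{2} \left(5 + \left(-18\right)^{2}\right)} = \frac{1}{R + 2 \cdot 324 \left(5 + 324\right)} = \frac{1}{R + 2 \cdot 324 \cdot 329} = \frac{1}{R + 213192} = \frac{1}{213192 + R}$)
$87 h{\left(-4 \right)} = \frac{87}{213192 - 4} = \frac{87}{213188}$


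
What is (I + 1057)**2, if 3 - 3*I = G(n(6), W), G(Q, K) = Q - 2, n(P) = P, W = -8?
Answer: 10048900/9 ≈ 1.1165e+6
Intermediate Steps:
G(Q, K) = -2 + Q
I = -1/3 (I = 1 - (-2 + 6)/3 = 1 - 1/3*4 = 1 - 4/3 = -1/3 ≈ -0.33333)
(I + 1057)**2 = (-1/3 + 1057)**2 = (3170/3)**2 = 10048900/9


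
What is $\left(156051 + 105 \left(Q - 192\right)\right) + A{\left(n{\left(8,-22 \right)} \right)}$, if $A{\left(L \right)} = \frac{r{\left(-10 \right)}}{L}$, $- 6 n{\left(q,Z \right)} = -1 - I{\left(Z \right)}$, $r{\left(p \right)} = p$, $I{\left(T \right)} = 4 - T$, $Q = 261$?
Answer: $\frac{1469644}{9} \approx 1.6329 \cdot 10^{5}$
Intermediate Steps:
$n{\left(q,Z \right)} = \frac{5}{6} - \frac{Z}{6}$ ($n{\left(q,Z \right)} = - \frac{-1 - \left(4 - Z\right)}{6} = - \frac{-1 + \left(-4 + Z\right)}{6} = - \frac{-5 + Z}{6} = \frac{5}{6} - \frac{Z}{6}$)
$A{\left(L \right)} = - \frac{10}{L}$
$\left(156051 + 105 \left(Q - 192\right)\right) + A{\left(n{\left(8,-22 \right)} \right)} = \left(156051 + 105 \left(261 - 192\right)\right) - \frac{10}{\frac{5}{6} - - \frac{11}{3}} = \left(156051 + 105 \cdot 69\right) - \frac{10}{\frac{5}{6} + \frac{11}{3}} = \left(156051 + 7245\right) - \frac{10}{\frac{9}{2}} = 163296 - \frac{20}{9} = \frac{1469644}{9}$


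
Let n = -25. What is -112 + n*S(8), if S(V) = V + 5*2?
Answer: -562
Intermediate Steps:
S(V) = 10 + V (S(V) = V + 10 = 10 + V)
-112 + n*S(8) = -112 - 25*(10 + 8) = -112 - 25*18 = -112 - 450 = -562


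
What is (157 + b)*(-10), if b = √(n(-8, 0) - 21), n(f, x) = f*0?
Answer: -1570 - 10*I*√21 ≈ -1570.0 - 45.826*I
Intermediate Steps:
n(f, x) = 0
b = I*√21 (b = √(0 - 21) = √(-21) = I*√21 ≈ 4.5826*I)
(157 + b)*(-10) = (157 + I*√21)*(-10) = -1570 - 10*I*√21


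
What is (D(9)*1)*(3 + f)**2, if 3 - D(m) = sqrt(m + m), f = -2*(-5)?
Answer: 507 - 507*sqrt(2) ≈ -210.01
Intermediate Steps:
f = 10
D(m) = 3 - sqrt(2)*sqrt(m) (D(m) = 3 - sqrt(m + m) = 3 - sqrt(2*m) = 3 - sqrt(2)*sqrt(m))
(D(9)*1)*(3 + f)**2 = ((3 - sqrt(2)*sqrt(9))*1)*(3 + 10)**2 = ((3 - 1*sqrt(2)*3)*1)*13**2 = ((3 - 3*sqrt(2))*1)*169 = (3 - 3*sqrt(2))*169 = 507 - 507*sqrt(2)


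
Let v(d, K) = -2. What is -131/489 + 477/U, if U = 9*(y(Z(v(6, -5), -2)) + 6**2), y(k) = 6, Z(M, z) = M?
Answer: 6805/6846 ≈ 0.99401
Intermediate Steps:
U = 378 (U = 9*(6 + 6**2) = 9*(6 + 36) = 9*42 = 378)
-131/489 + 477/U = -131/489 + 477/378 = -131*1/489 + 477*(1/378) = -131/489 + 53/42 = 6805/6846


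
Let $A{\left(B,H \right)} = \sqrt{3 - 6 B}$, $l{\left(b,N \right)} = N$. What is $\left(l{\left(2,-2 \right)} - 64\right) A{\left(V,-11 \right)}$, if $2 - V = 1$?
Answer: $- 66 i \sqrt{3} \approx - 114.32 i$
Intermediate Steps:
$V = 1$ ($V = 2 - 1 = 1$)
$\left(l{\left(2,-2 \right)} - 64\right) A{\left(V,-11 \right)} = \left(-2 - 64\right) \sqrt{3 - 6} = - 66 \sqrt{3 - 6} = - 66 \sqrt{-3} = - 66 i \sqrt{3}$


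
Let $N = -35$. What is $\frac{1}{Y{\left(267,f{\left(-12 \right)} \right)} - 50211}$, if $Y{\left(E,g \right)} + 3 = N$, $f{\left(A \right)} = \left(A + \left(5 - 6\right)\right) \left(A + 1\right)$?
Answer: $- \frac{1}{50249} \approx -1.9901 \cdot 10^{-5}$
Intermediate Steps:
$f{\left(A \right)} = \left(1 + A\right) \left(-1 + A\right)$ ($f{\left(A \right)} = \left(A - 1\right) \left(1 + A\right) = \left(-1 + A\right) \left(1 + A\right) = \left(1 + A\right) \left(-1 + A\right)$)
$Y{\left(E,g \right)} = -38$ ($Y{\left(E,g \right)} = -3 - 35 = -38$)
$\frac{1}{Y{\left(267,f{\left(-12 \right)} \right)} - 50211} = \frac{1}{-38 - 50211} = \frac{1}{-50249} = - \frac{1}{50249}$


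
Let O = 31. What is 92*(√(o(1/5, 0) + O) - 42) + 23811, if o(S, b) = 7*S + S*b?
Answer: 19947 + 828*√10/5 ≈ 20471.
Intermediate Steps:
92*(√(o(1/5, 0) + O) - 42) + 23811 = 92*(√((1/5)*(7 + 0) + 31) - 42) + 23811 = 92*(√((1*(⅕))*7 + 31) - 42) + 23811 = 92*(√((⅕)*7 + 31) - 42) + 23811 = 92*(√(7/5 + 31) - 42) + 23811 = 92*(√(162/5) - 42) + 23811 = 92*(9*√10/5 - 42) + 23811 = 92*(-42 + 9*√10/5) + 23811 = (-3864 + 828*√10/5) + 23811 = 19947 + 828*√10/5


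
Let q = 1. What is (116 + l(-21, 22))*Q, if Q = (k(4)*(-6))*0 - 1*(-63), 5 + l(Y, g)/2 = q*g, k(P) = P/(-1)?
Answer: 9450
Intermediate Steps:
k(P) = -P (k(P) = P*(-1) = -P)
l(Y, g) = -10 + 2*g (l(Y, g) = -10 + 2*(1*g) = -10 + 2*g)
Q = 63 (Q = (-1*4*(-6))*0 - 1*(-63) = -4*(-6)*0 + 63 = 24*0 + 63 = 0 + 63 = 63)
(116 + l(-21, 22))*Q = (116 + (-10 + 2*22))*63 = (116 + (-10 + 44))*63 = (116 + 34)*63 = 150*63 = 9450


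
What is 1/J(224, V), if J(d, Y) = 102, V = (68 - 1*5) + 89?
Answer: 1/102 ≈ 0.0098039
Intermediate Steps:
V = 152 (V = (68 - 5) + 89 = 63 + 89 = 152)
1/J(224, V) = 1/102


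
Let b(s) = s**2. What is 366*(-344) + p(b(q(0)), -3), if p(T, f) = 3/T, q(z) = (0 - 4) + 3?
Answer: -125901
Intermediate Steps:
q(z) = -1 (q(z) = -4 + 3 = -1)
366*(-344) + p(b(q(0)), -3) = 366*(-344) + 3/((-1)**2) = -125904 + 3/1 = -125904 + 3*1 = -125904 + 3 = -125901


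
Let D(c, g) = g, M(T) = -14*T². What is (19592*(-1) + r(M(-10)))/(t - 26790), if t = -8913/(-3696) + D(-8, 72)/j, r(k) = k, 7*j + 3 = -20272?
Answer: 524354969600/669122435903 ≈ 0.78365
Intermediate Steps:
j = -20275/7 (j = -3/7 + (⅐)*(-20272) = -3/7 - 2896 = -20275/7 ≈ -2896.4)
t = 59616097/24978800 (t = -8913/(-3696) + 72/(-20275/7) = -8913*(-1/3696) + 72*(-7/20275) = 2971/1232 - 504/20275 = 59616097/24978800 ≈ 2.3867)
(19592*(-1) + r(M(-10)))/(t - 26790) = (19592*(-1) - 14*(-10)²)/(59616097/24978800 - 26790) = (-19592 - 14*100)/(-669122435903/24978800) = (-19592 - 1400)*(-24978800/669122435903) = -20992*(-24978800/669122435903) = 524354969600/669122435903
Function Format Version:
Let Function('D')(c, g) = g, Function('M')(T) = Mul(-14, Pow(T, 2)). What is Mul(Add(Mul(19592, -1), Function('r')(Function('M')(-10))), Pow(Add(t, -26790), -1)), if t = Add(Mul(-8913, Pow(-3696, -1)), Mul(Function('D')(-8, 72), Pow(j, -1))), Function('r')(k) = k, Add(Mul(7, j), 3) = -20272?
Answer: Rational(524354969600, 669122435903) ≈ 0.78365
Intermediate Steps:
j = Rational(-20275, 7) (j = Add(Rational(-3, 7), Mul(Rational(1, 7), -20272)) = Add(Rational(-3, 7), -2896) = Rational(-20275, 7) ≈ -2896.4)
t = Rational(59616097, 24978800) (t = Add(Mul(-8913, Pow(-3696, -1)), Mul(72, Pow(Rational(-20275, 7), -1))) = Add(Mul(-8913, Rational(-1, 3696)), Mul(72, Rational(-7, 20275))) = Add(Rational(2971, 1232), Rational(-504, 20275)) = Rational(59616097, 24978800) ≈ 2.3867)
Mul(Add(Mul(19592, -1), Function('r')(Function('M')(-10))), Pow(Add(t, -26790), -1)) = Mul(Add(Mul(19592, -1), Mul(-14, Pow(-10, 2))), Pow(Add(Rational(59616097, 24978800), -26790), -1)) = Mul(Add(-19592, Mul(-14, 100)), Pow(Rational(-669122435903, 24978800), -1)) = Mul(Add(-19592, -1400), Rational(-24978800, 669122435903)) = Mul(-20992, Rational(-24978800, 669122435903)) = Rational(524354969600, 669122435903)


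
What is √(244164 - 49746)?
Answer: 3*√21602 ≈ 440.93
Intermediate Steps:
√(244164 - 49746) = √194418 = 3*√21602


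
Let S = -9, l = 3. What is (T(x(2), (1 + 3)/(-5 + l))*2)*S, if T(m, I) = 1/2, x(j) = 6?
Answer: -9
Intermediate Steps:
T(m, I) = ½
(T(x(2), (1 + 3)/(-5 + l))*2)*S = ((½)*2)*(-9) = 1*(-9) = -9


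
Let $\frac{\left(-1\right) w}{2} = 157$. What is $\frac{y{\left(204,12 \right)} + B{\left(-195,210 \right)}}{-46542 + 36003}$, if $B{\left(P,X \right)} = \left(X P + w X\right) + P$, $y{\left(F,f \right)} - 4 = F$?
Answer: $\frac{106877}{10539} \approx 10.141$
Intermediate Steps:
$w = -314$ ($w = \left(-2\right) 157 = -314$)
$y{\left(F,f \right)} = 4 + F$
$B{\left(P,X \right)} = P - 314 X + P X$ ($B{\left(P,X \right)} = \left(X P - 314 X\right) + P = \left(P X - 314 X\right) + P = \left(- 314 X + P X\right) + P = P - 314 X + P X$)
$\frac{y{\left(204,12 \right)} + B{\left(-195,210 \right)}}{-46542 + 36003} = \frac{\left(4 + 204\right) - 107085}{-46542 + 36003} = \frac{208 - 107085}{-10539} = \left(208 - 107085\right) \left(- \frac{1}{10539}\right) = \left(-106877\right) \left(- \frac{1}{10539}\right) = \frac{106877}{10539}$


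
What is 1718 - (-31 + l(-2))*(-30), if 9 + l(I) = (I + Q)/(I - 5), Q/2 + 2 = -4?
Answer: 578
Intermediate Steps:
Q = -12 (Q = -4 + 2*(-4) = -4 - 8 = -12)
l(I) = -9 + (-12 + I)/(-5 + I) (l(I) = -9 + (I - 12)/(I - 5) = -9 + (-12 + I)/(-5 + I))
1718 - (-31 + l(-2))*(-30) = 1718 - (-31 + (33 - 8*(-2))/(-5 - 2))*(-30) = 1718 - (-31 + (33 + 16)/(-7))*(-30) = 1718 - (-31 - ⅐*49)*(-30) = 1718 - (-31 - 7)*(-30) = 1718 - (-38)*(-30) = 1718 - 1*1140 = 1718 - 1140 = 578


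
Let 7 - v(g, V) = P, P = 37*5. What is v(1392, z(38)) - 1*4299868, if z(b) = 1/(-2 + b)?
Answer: -4300046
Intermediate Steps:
P = 185
v(g, V) = -178 (v(g, V) = 7 - 1*185 = 7 - 185 = -178)
v(1392, z(38)) - 1*4299868 = -178 - 1*4299868 = -178 - 4299868 = -4300046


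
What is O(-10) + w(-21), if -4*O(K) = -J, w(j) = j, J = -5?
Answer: -89/4 ≈ -22.250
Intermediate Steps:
O(K) = -5/4 (O(K) = -(-1)*(-5)/4 = -¼*5 = -5/4)
O(-10) + w(-21) = -5/4 - 21 = -89/4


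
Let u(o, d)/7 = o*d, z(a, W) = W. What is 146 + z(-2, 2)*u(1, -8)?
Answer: 34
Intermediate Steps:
u(o, d) = 7*d*o (u(o, d) = 7*(o*d) = 7*(d*o) = 7*d*o)
146 + z(-2, 2)*u(1, -8) = 146 + 2*(7*(-8)*1) = 146 + 2*(-56) = 146 - 112 = 34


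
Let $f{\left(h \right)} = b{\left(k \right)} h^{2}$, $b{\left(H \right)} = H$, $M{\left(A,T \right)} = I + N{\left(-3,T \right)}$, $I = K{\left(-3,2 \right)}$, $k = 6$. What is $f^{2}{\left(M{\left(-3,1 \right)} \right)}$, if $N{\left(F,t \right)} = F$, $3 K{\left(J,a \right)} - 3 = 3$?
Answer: $36$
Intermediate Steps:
$K{\left(J,a \right)} = 2$ ($K{\left(J,a \right)} = 1 + \frac{1}{3} \cdot 3 = 1 + 1 = 2$)
$I = 2$
$M{\left(A,T \right)} = -1$ ($M{\left(A,T \right)} = 2 - 3 = -1$)
$f{\left(h \right)} = 6 h^{2}$
$f^{2}{\left(M{\left(-3,1 \right)} \right)} = \left(6 \left(-1\right)^{2}\right)^{2} = \left(6 \cdot 1\right)^{2} = 6^{2} = 36$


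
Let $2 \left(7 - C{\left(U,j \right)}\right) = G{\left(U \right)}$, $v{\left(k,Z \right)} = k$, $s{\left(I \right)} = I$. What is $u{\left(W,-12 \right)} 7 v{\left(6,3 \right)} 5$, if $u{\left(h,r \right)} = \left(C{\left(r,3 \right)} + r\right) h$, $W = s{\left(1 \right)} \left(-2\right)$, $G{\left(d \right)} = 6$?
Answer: $3360$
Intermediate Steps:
$C{\left(U,j \right)} = 4$ ($C{\left(U,j \right)} = 7 - 3 = 4$)
$W = -2$ ($W = 1 \left(-2\right) = -2$)
$u{\left(h,r \right)} = h \left(4 + r\right)$ ($u{\left(h,r \right)} = \left(4 + r\right) h = h \left(4 + r\right)$)
$u{\left(W,-12 \right)} 7 v{\left(6,3 \right)} 5 = - 2 \left(4 - 12\right) 7 \cdot 6 \cdot 5 = \left(-2\right) \left(-8\right) 42 \cdot 5 = 16 \cdot 210 = 3360$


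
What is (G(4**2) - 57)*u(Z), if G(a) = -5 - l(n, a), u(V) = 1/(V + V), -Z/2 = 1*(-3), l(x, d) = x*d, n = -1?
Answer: -23/6 ≈ -3.8333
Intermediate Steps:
l(x, d) = d*x
Z = 6 (Z = -2*(-3) = 6)
u(V) = 1/(2*V)
G(a) = -5 + a (G(a) = -5 - a*(-1) = -5 - (-1)*a = -5 + a)
(G(4**2) - 57)*u(Z) = ((-5 + 4**2) - 57)*((1/2)/6) = ((-5 + 16) - 57)*((1/2)*(1/6)) = (11 - 57)*(1/12) = -46*1/12 = -23/6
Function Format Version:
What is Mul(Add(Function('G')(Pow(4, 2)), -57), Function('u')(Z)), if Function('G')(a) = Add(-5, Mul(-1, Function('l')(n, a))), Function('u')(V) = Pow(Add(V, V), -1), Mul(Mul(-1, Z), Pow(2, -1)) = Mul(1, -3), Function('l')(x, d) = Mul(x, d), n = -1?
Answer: Rational(-23, 6) ≈ -3.8333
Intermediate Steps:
Function('l')(x, d) = Mul(d, x)
Z = 6 (Z = Mul(-2, Mul(1, -3)) = Mul(-2, -3) = 6)
Function('u')(V) = Mul(Rational(1, 2), Pow(V, -1)) (Function('u')(V) = Pow(Mul(2, V), -1) = Mul(Rational(1, 2), Pow(V, -1)))
Function('G')(a) = Add(-5, a) (Function('G')(a) = Add(-5, Mul(-1, Mul(a, -1))) = Add(-5, Mul(-1, Mul(-1, a))) = Add(-5, a))
Mul(Add(Function('G')(Pow(4, 2)), -57), Function('u')(Z)) = Mul(Add(Add(-5, Pow(4, 2)), -57), Mul(Rational(1, 2), Pow(6, -1))) = Mul(Add(Add(-5, 16), -57), Mul(Rational(1, 2), Rational(1, 6))) = Mul(Add(11, -57), Rational(1, 12)) = Mul(-46, Rational(1, 12)) = Rational(-23, 6)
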